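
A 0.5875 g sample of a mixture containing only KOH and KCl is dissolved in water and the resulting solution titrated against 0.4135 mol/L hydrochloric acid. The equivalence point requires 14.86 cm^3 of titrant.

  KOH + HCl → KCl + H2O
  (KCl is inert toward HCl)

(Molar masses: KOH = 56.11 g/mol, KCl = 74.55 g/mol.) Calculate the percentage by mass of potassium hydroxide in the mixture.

58.68 %

n(HCl) = 0.01486 × 0.4135 = 6.145 × 10^-3 mol
Let x = n(KOH), y = n(KCl).
Titrant: 1x = 6.145 × 10^-3;  mass: 56.11x + 74.55y = 0.5875
Solving, x = 6.145 × 10^-3 mol, y = 3.256 × 10^-3 mol
mass of KOH = 6.145 × 10^-3 × 56.11 = 0.3448 g
% KOH = 0.3448 / 0.5875 × 100 = 58.68 %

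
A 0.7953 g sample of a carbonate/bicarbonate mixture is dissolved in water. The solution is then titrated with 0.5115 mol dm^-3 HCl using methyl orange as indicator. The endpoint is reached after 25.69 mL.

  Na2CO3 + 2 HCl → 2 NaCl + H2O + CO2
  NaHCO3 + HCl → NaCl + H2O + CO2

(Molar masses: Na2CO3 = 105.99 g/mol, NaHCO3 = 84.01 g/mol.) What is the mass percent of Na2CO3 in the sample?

n(HCl) = 0.02569 × 0.5115 = 0.01314 mol
Let x = n(Na2CO3), y = n(NaHCO3).
Titrant: 2x + 1y = 0.01314;  mass: 105.99x + 84.01y = 0.7953
Solving, x = 4.975 × 10^-3 mol, y = 3.190 × 10^-3 mol
mass of Na2CO3 = 4.975 × 10^-3 × 105.99 = 0.5273 g
% Na2CO3 = 0.5273 / 0.7953 × 100 = 66.31 %

66.31 %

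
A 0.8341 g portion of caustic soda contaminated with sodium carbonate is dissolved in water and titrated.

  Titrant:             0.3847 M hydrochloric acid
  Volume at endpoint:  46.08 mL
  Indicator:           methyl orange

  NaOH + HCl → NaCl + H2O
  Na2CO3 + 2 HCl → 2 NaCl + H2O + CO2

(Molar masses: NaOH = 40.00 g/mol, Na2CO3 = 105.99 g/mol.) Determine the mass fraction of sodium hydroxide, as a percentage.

38.87 %

n(HCl) = 0.04608 × 0.3847 = 0.01773 mol
Let x = n(NaOH), y = n(Na2CO3).
Titrant: 1x + 2y = 0.01773;  mass: 40.00x + 105.99y = 0.8341
Solving, x = 8.106 × 10^-3 mol, y = 4.810 × 10^-3 mol
mass of NaOH = 8.106 × 10^-3 × 40.00 = 0.3243 g
% NaOH = 0.3243 / 0.8341 × 100 = 38.87 %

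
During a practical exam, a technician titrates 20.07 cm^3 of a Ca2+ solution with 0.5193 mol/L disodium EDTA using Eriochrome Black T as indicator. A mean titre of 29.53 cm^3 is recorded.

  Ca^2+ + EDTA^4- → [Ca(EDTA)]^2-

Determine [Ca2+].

0.7641 mol/L

n(EDTA) = 0.02953 L × 0.5193 mol/L = 0.01533 mol
n(Ca2+) = 0.01533 mol (1:1 mole ratio)
[Ca2+] = 0.01533 mol / 0.02007 L = 0.7641 mol/L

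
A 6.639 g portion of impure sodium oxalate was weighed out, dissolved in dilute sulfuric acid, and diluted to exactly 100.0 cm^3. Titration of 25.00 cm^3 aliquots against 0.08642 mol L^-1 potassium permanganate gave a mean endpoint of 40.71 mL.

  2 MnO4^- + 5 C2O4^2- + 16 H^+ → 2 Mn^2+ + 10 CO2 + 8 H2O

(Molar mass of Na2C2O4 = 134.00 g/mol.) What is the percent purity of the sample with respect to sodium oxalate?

n(KMnO4) per titration = 0.04071 × 0.08642 = 3.518 × 10^-3 mol
From the 5:2 ratio, n(Na2C2O4) in each aliquot = 5/2 × 3.518 × 10^-3 = 8.795 × 10^-3 mol
n(Na2C2O4) in the whole flask = 8.795 × 10^-3 × 100.0/25.00 = 0.03518 mol
mass of Na2C2O4 = 0.03518 × 134.00 = 4.714 g
% Na2C2O4 = 4.714 / 6.639 × 100 = 71.01 %

71.01 %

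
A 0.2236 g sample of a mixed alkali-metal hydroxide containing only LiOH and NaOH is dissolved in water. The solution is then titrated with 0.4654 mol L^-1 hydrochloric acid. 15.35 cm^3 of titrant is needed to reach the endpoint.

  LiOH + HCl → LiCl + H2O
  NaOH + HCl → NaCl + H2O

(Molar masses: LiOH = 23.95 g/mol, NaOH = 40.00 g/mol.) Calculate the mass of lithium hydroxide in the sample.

n(HCl) = 0.01535 × 0.4654 = 7.144 × 10^-3 mol
Let x = n(LiOH), y = n(NaOH).
Titrant: 1x + 1y = 7.144 × 10^-3;  mass: 23.95x + 40.00y = 0.2236
Solving, x = 3.873 × 10^-3 mol, y = 3.271 × 10^-3 mol
mass of LiOH = 3.873 × 10^-3 × 23.95 = 0.09275 g

0.09275 g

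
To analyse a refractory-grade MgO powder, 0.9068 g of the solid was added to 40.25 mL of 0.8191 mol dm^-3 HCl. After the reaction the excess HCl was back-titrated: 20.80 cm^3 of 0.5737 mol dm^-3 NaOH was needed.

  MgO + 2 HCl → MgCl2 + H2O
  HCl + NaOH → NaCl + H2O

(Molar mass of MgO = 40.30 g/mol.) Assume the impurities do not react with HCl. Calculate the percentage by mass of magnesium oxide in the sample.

n(HCl) added = 0.04025 × 0.8191 = 0.03297 mol
n(NaOH) used in back-titration = 0.02080 × 0.5737 = 0.01193 mol
n(HCl) left over = 0.01193 mol (1:1 ratio)
n(HCl) consumed by analyte = 0.03297 − 0.01193 = 0.02104 mol
From the 1:2 ratio, n(MgO) = 1/2 × 0.02104 = 0.01052 mol
mass of MgO = 0.01052 × 40.30 = 0.4239 g
% MgO = 0.4239 / 0.9068 × 100 = 46.74 %

46.74 %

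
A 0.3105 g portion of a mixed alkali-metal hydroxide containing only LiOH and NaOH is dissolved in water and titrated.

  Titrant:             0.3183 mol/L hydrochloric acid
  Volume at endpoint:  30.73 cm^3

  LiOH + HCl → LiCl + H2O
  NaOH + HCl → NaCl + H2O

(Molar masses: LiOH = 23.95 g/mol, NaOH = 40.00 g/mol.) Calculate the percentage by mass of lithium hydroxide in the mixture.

38.81 %

n(HCl) = 0.03073 × 0.3183 = 9.781 × 10^-3 mol
Let x = n(LiOH), y = n(NaOH).
Titrant: 1x + 1y = 9.781 × 10^-3;  mass: 23.95x + 40.00y = 0.3105
Solving, x = 5.031 × 10^-3 mol, y = 4.750 × 10^-3 mol
mass of LiOH = 5.031 × 10^-3 × 23.95 = 0.1205 g
% LiOH = 0.1205 / 0.3105 × 100 = 38.81 %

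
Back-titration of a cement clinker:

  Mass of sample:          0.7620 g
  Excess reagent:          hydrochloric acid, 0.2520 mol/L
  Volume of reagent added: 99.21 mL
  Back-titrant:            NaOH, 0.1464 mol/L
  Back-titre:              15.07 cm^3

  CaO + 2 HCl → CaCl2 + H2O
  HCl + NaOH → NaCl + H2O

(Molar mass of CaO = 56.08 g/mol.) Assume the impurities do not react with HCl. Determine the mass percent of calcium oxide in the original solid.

83.88 %

n(HCl) added = 0.09921 × 0.2520 = 0.02500 mol
n(NaOH) used in back-titration = 0.01507 × 0.1464 = 2.206 × 10^-3 mol
n(HCl) left over = 2.206 × 10^-3 mol (1:1 ratio)
n(HCl) consumed by analyte = 0.02500 − 2.206 × 10^-3 = 0.02279 mol
From the 1:2 ratio, n(CaO) = 1/2 × 0.02279 = 0.01140 mol
mass of CaO = 0.01140 × 56.08 = 0.6392 g
% CaO = 0.6392 / 0.7620 × 100 = 83.88 %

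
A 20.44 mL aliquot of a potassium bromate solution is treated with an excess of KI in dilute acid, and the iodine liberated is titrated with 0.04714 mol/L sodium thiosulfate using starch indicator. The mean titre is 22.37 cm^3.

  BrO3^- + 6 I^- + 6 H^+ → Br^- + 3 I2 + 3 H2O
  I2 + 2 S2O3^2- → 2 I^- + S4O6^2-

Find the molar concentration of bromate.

n(S2O3^2-) = 0.02237 × 0.04714 = 1.055 × 10^-3 mol
n(I2) = n(S2O3^2-)/2 = 5.273 × 10^-4 mol
From the 1:3 ratio, n(BrO3^-) in the aliquot = 1/3 × 5.273 × 10^-4 = 1.758 × 10^-4 mol
[BrO3^-] = 1.758 × 10^-4 / 0.02044 = 0.008599 mol/L

0.008599 mol/L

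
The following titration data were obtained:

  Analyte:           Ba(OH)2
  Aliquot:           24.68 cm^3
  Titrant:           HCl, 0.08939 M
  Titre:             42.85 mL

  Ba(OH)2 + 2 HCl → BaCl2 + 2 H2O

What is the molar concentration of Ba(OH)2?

0.07760 M

n(HCl) = 0.04285 L × 0.08939 mol/L = 3.830 × 10^-3 mol
From the 1:2 mole ratio, n(Ba(OH)2) = 1/2 × 3.830 × 10^-3 = 1.915 × 10^-3 mol
[Ba(OH)2] = 1.915 × 10^-3 mol / 0.02468 L = 0.07760 mol/L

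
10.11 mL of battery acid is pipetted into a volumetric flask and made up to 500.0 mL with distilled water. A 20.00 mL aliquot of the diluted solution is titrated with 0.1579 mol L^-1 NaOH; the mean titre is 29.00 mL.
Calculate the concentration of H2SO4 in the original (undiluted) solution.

5.662 mol/L

H2SO4 + 2 NaOH → Na2SO4 + 2 H2O
n(NaOH) = 0.02900 × 0.1579 = 4.579 × 10^-3 mol
From the 1:2 ratio, n(H2SO4) in the aliquot = 1/2 × 4.579 × 10^-3 = 2.290 × 10^-3 mol
[H2SO4]_dilute = 2.290 × 10^-3 / 0.02000 = 0.1145 mol/L
Dilution factor = 500.0 / 10.11 = 49.46
[H2SO4]_stock = 0.1145 × 49.46 = 5.662 mol/L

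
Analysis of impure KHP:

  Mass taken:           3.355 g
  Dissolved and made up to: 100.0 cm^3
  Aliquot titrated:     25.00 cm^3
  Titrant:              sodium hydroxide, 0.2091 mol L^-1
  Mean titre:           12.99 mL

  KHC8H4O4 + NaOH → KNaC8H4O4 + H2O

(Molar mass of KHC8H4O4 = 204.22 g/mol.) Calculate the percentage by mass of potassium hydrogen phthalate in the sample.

n(NaOH) per titration = 0.01299 × 0.2091 = 2.716 × 10^-3 mol
n(KHC8H4O4) in each aliquot = 2.716 × 10^-3 mol (1:1 ratio)
n(KHC8H4O4) in the whole flask = 2.716 × 10^-3 × 100.0/25.00 = 0.01086 mol
mass of KHC8H4O4 = 0.01086 × 204.22 = 2.219 g
% KHC8H4O4 = 2.219 / 3.355 × 100 = 66.13 %

66.13 %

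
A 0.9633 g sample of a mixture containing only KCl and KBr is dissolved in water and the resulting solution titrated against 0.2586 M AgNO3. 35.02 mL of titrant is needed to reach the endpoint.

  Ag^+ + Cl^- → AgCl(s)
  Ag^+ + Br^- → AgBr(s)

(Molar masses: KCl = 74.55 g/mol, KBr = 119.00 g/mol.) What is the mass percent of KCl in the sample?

n(AgNO3) = 0.03502 × 0.2586 = 9.056 × 10^-3 mol
Let x = n(KCl), y = n(KBr).
Titrant: 1x + 1y = 9.056 × 10^-3;  mass: 74.55x + 119.00y = 0.9633
Solving, x = 2.573 × 10^-3 mol, y = 6.483 × 10^-3 mol
mass of KCl = 2.573 × 10^-3 × 74.55 = 0.1918 g
% KCl = 0.1918 / 0.9633 × 100 = 19.92 %

19.92 %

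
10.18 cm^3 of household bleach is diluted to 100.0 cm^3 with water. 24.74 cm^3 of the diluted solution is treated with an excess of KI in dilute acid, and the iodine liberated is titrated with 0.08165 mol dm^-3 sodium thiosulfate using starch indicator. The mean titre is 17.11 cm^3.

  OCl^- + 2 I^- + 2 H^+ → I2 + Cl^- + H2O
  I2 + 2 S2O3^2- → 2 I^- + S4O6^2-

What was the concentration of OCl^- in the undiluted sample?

n(S2O3^2-) = 0.01711 × 0.08165 = 1.397 × 10^-3 mol
n(I2) = n(S2O3^2-)/2 = 6.985 × 10^-4 mol
n(OCl^-) in the aliquot = 6.985 × 10^-4 mol (1:1 ratio)
[OCl^-]_dilute = 6.985 × 10^-4 / 0.02474 = 0.02823 mol/L
[OCl^-]_original = 0.02823 × 100.0/10.18 = 0.2774 mol/L

0.2774 mol/L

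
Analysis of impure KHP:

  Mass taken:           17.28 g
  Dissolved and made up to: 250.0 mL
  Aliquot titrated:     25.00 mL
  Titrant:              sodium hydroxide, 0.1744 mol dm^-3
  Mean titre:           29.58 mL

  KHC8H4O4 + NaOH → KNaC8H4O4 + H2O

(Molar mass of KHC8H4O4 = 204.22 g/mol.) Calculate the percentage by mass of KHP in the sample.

60.97 %

n(NaOH) per titration = 0.02958 × 0.1744 = 5.159 × 10^-3 mol
n(KHC8H4O4) in each aliquot = 5.159 × 10^-3 mol (1:1 ratio)
n(KHC8H4O4) in the whole flask = 5.159 × 10^-3 × 250.0/25.00 = 0.05159 mol
mass of KHC8H4O4 = 0.05159 × 204.22 = 10.54 g
% KHC8H4O4 = 10.54 / 17.28 × 100 = 60.97 %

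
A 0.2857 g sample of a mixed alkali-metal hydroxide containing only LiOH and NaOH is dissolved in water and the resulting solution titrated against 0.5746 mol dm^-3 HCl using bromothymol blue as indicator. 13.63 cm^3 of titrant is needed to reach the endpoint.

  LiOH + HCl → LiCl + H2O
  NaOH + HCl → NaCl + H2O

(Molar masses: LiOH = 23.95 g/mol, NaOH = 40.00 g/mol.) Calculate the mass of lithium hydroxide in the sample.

0.04114 g

n(HCl) = 0.01363 × 0.5746 = 7.832 × 10^-3 mol
Let x = n(LiOH), y = n(NaOH).
Titrant: 1x + 1y = 7.832 × 10^-3;  mass: 23.95x + 40.00y = 0.2857
Solving, x = 1.718 × 10^-3 mol, y = 6.114 × 10^-3 mol
mass of LiOH = 1.718 × 10^-3 × 23.95 = 0.04114 g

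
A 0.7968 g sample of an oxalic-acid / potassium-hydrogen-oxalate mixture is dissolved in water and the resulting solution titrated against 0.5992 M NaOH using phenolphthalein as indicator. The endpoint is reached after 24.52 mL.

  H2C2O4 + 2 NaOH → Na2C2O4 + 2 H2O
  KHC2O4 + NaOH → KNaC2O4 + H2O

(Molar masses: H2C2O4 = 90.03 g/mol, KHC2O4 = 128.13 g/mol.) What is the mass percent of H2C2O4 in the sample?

73.80 %

n(NaOH) = 0.02452 × 0.5992 = 0.01469 mol
Let x = n(H2C2O4), y = n(KHC2O4).
Titrant: 2x + 1y = 0.01469;  mass: 90.03x + 128.13y = 0.7968
Solving, x = 6.532 × 10^-3 mol, y = 1.629 × 10^-3 mol
mass of H2C2O4 = 6.532 × 10^-3 × 90.03 = 0.5880 g
% H2C2O4 = 0.5880 / 0.7968 × 100 = 73.80 %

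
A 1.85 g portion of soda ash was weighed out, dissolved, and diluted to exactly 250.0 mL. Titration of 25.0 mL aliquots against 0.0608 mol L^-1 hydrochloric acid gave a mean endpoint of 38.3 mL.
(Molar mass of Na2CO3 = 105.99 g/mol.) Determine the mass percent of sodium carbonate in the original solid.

66.7 %

Na2CO3 + 2 HCl → 2 NaCl + H2O + CO2
n(HCl) per titration = 0.0383 × 0.0608 = 2.33 × 10^-3 mol
From the 1:2 ratio, n(Na2CO3) in each aliquot = 1/2 × 2.33 × 10^-3 = 1.16 × 10^-3 mol
n(Na2CO3) in the whole flask = 1.16 × 10^-3 × 250.0/25.0 = 0.0116 mol
mass of Na2CO3 = 0.0116 × 105.99 = 1.23 g
% Na2CO3 = 1.23 / 1.85 × 100 = 66.7 %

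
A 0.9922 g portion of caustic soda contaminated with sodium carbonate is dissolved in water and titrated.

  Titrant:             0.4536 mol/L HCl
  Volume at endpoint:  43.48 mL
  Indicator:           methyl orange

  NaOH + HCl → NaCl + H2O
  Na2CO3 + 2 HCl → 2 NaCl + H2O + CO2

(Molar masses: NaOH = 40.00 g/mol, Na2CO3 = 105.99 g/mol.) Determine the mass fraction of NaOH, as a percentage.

n(HCl) = 0.04348 × 0.4536 = 0.01972 mol
Let x = n(NaOH), y = n(Na2CO3).
Titrant: 1x + 2y = 0.01972;  mass: 40.00x + 105.99y = 0.9922
Solving, x = 4.078 × 10^-3 mol, y = 7.822 × 10^-3 mol
mass of NaOH = 4.078 × 10^-3 × 40.00 = 0.1631 g
% NaOH = 0.1631 / 0.9922 × 100 = 16.44 %

16.44 %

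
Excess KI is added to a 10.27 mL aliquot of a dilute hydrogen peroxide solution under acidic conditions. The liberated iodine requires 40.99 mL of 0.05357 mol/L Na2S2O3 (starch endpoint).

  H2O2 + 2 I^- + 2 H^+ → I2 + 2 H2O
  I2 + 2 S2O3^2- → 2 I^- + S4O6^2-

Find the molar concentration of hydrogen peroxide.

n(S2O3^2-) = 0.04099 × 0.05357 = 2.196 × 10^-3 mol
n(I2) = n(S2O3^2-)/2 = 1.098 × 10^-3 mol
n(H2O2) in the aliquot = 1.098 × 10^-3 mol (1:1 ratio)
[H2O2] = 1.098 × 10^-3 / 0.01027 = 0.1069 mol/L

0.1069 mol/L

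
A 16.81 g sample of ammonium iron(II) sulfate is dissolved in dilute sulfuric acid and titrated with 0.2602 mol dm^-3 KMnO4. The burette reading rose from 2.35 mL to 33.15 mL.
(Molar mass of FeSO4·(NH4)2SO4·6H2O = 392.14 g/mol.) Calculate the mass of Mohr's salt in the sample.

MnO4^- + 5 Fe^2+ + 8 H^+ → Mn^2+ + 5 Fe^3+ + 4 H2O
n(KMnO4) = 0.03080 L × 0.2602 mol/L = 8.014 × 10^-3 mol
From the 5:1 ratio, n(FeSO4·(NH4)2SO4·6H2O) = 5/1 × 8.014 × 10^-3 = 0.04007 mol
mass of FeSO4·(NH4)2SO4·6H2O = 0.04007 × 392.14 g/mol = 15.71 g

15.71 g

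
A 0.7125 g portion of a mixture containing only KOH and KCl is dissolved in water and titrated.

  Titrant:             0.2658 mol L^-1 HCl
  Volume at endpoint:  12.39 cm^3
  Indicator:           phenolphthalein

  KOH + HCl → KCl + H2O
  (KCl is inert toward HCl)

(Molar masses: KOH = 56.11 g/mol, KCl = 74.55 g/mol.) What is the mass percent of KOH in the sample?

25.93 %

n(HCl) = 0.01239 × 0.2658 = 3.293 × 10^-3 mol
Let x = n(KOH), y = n(KCl).
Titrant: 1x = 3.293 × 10^-3;  mass: 56.11x + 74.55y = 0.7125
Solving, x = 3.293 × 10^-3 mol, y = 7.079 × 10^-3 mol
mass of KOH = 3.293 × 10^-3 × 56.11 = 0.1848 g
% KOH = 0.1848 / 0.7125 × 100 = 25.93 %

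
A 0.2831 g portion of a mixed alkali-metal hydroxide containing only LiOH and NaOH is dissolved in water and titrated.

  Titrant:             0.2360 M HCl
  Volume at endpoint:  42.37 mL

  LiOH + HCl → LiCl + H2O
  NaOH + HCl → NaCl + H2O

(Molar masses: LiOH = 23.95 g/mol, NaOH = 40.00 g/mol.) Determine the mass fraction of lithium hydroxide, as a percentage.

n(HCl) = 0.04237 × 0.2360 = 9.999 × 10^-3 mol
Let x = n(LiOH), y = n(NaOH).
Titrant: 1x + 1y = 9.999 × 10^-3;  mass: 23.95x + 40.00y = 0.2831
Solving, x = 7.282 × 10^-3 mol, y = 2.718 × 10^-3 mol
mass of LiOH = 7.282 × 10^-3 × 23.95 = 0.1744 g
% LiOH = 0.1744 / 0.2831 × 100 = 61.60 %

61.60 %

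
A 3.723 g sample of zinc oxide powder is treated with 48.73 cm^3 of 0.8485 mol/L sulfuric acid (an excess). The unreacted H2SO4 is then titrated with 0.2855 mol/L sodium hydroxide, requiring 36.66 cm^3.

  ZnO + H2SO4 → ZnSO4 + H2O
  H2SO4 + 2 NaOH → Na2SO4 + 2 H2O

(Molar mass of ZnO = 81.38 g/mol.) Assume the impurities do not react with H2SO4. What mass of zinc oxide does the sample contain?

2.939 g

n(H2SO4) added = 0.04873 × 0.8485 = 0.04135 mol
n(NaOH) used in back-titration = 0.03666 × 0.2855 = 0.01047 mol
From the 1:2 ratio, n(H2SO4) left over = 1/2 × 0.01047 = 5.233 × 10^-3 mol
n(H2SO4) consumed by analyte = 0.04135 − 5.233 × 10^-3 = 0.03611 mol
n(ZnO) = 0.03611 mol (1:1 ratio)
mass of ZnO = 0.03611 × 81.38 = 2.939 g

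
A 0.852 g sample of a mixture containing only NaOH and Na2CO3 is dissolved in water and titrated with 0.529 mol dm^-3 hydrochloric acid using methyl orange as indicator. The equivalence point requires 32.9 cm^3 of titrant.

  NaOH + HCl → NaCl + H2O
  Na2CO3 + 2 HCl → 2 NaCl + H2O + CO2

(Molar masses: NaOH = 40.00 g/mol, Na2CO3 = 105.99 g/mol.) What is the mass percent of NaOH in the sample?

n(HCl) = 0.0329 × 0.529 = 0.0174 mol
Let x = n(NaOH), y = n(Na2CO3).
Titrant: 1x + 2y = 0.0174;  mass: 40.00x + 105.99y = 0.852
Solving, x = 5.41 × 10^-3 mol, y = 6.00 × 10^-3 mol
mass of NaOH = 5.41 × 10^-3 × 40.00 = 0.216 g
% NaOH = 0.216 / 0.852 × 100 = 25.4 %

25.4 %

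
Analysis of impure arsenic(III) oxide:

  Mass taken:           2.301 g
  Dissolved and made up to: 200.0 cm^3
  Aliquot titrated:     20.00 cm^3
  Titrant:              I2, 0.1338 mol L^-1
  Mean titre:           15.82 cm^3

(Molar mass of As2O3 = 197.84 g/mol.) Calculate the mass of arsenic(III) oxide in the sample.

2.094 g

As2O3 + 2 I2 + 2 H2O → As2O5 + 4 HI
n(I2) per titration = 0.01582 × 0.1338 = 2.117 × 10^-3 mol
From the 1:2 ratio, n(As2O3) in each aliquot = 1/2 × 2.117 × 10^-3 = 1.058 × 10^-3 mol
n(As2O3) in the whole flask = 1.058 × 10^-3 × 200.0/20.00 = 0.01058 mol
mass of As2O3 = 0.01058 × 197.84 = 2.094 g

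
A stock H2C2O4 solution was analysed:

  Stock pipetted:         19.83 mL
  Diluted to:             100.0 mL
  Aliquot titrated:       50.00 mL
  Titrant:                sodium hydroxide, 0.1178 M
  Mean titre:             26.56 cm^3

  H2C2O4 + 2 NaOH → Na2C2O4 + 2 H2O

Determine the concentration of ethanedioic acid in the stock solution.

n(NaOH) = 0.02656 × 0.1178 = 3.129 × 10^-3 mol
From the 1:2 ratio, n(H2C2O4) in the aliquot = 1/2 × 3.129 × 10^-3 = 1.564 × 10^-3 mol
[H2C2O4]_dilute = 1.564 × 10^-3 / 0.05000 = 0.03129 mol/L
Dilution factor = 100.0 / 19.83 = 5.043
[H2C2O4]_stock = 0.03129 × 5.043 = 0.1578 mol/L

0.1578 M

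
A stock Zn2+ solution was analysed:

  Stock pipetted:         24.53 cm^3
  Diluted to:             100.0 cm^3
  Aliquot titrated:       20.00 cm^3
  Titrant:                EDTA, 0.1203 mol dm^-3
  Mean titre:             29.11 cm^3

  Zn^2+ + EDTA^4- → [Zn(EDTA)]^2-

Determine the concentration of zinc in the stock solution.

0.7138 mol/L

n(EDTA) = 0.02911 × 0.1203 = 3.502 × 10^-3 mol
n(Zn2+) in the aliquot = 3.502 × 10^-3 mol (1:1 ratio)
[Zn2+]_dilute = 3.502 × 10^-3 / 0.02000 = 0.1751 mol/L
Dilution factor = 100.0 / 24.53 = 4.077
[Zn2+]_stock = 0.1751 × 4.077 = 0.7138 mol/L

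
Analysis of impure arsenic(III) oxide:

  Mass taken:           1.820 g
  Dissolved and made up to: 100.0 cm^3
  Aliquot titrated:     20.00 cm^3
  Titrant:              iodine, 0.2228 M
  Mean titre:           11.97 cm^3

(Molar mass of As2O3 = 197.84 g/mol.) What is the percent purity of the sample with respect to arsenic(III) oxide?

72.48 %

As2O3 + 2 I2 + 2 H2O → As2O5 + 4 HI
n(I2) per titration = 0.01197 × 0.2228 = 2.667 × 10^-3 mol
From the 1:2 ratio, n(As2O3) in each aliquot = 1/2 × 2.667 × 10^-3 = 1.333 × 10^-3 mol
n(As2O3) in the whole flask = 1.333 × 10^-3 × 100.0/20.00 = 6.667 × 10^-3 mol
mass of As2O3 = 6.667 × 10^-3 × 197.84 = 1.319 g
% As2O3 = 1.319 / 1.820 × 100 = 72.48 %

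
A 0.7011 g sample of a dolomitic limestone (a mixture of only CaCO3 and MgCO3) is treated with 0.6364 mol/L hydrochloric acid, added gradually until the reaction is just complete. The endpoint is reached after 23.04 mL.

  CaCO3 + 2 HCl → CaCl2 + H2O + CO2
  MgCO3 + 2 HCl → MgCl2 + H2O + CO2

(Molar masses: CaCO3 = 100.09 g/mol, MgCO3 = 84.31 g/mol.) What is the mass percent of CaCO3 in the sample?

n(HCl) = 0.02304 × 0.6364 = 0.01466 mol
Let x = n(CaCO3), y = n(MgCO3).
Titrant: 2x + 2y = 0.01466;  mass: 100.09x + 84.31y = 0.7011
Solving, x = 5.260 × 10^-3 mol, y = 2.072 × 10^-3 mol
mass of CaCO3 = 5.260 × 10^-3 × 100.09 = 0.5264 g
% CaCO3 = 0.5264 / 0.7011 × 100 = 75.09 %

75.09 %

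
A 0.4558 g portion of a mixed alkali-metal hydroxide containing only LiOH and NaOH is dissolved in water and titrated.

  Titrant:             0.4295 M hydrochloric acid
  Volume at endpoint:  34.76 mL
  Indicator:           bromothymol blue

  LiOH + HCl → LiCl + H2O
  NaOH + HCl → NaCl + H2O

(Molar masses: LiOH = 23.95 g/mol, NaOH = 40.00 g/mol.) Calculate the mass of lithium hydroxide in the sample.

n(HCl) = 0.03476 × 0.4295 = 0.01493 mol
Let x = n(LiOH), y = n(NaOH).
Titrant: 1x + 1y = 0.01493;  mass: 23.95x + 40.00y = 0.4558
Solving, x = 8.809 × 10^-3 mol, y = 6.121 × 10^-3 mol
mass of LiOH = 8.809 × 10^-3 × 23.95 = 0.2110 g

0.2110 g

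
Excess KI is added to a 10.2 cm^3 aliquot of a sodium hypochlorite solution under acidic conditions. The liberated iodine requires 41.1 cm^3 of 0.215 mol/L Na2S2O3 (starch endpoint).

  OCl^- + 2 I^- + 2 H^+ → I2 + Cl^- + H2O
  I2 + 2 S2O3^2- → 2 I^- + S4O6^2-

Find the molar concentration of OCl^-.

0.433 mol/L

n(S2O3^2-) = 0.0411 × 0.215 = 8.84 × 10^-3 mol
n(I2) = n(S2O3^2-)/2 = 4.42 × 10^-3 mol
n(OCl^-) in the aliquot = 4.42 × 10^-3 mol (1:1 ratio)
[OCl^-] = 4.42 × 10^-3 / 0.0102 = 0.433 mol/L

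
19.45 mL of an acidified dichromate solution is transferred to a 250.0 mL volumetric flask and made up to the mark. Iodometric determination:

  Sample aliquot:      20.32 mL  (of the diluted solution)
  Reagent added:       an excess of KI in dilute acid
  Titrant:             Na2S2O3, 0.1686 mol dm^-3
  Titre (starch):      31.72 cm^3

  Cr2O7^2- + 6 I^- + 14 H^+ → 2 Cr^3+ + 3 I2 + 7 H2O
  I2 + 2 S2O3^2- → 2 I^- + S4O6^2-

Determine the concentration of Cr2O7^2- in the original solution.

n(S2O3^2-) = 0.03172 × 0.1686 = 5.348 × 10^-3 mol
n(I2) = n(S2O3^2-)/2 = 2.674 × 10^-3 mol
From the 1:3 ratio, n(Cr2O7^2-) in the aliquot = 1/3 × 2.674 × 10^-3 = 8.913 × 10^-4 mol
[Cr2O7^2-]_dilute = 8.913 × 10^-4 / 0.02032 = 0.04386 mol/L
[Cr2O7^2-]_original = 0.04386 × 250.0/19.45 = 0.5638 mol/L

0.5638 mol/L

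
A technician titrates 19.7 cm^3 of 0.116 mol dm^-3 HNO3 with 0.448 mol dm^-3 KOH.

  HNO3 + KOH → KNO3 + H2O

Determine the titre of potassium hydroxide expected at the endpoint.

5.10 mL

n(HNO3) = 0.0197 L × 0.116 mol/L = 2.29 × 10^-3 mol
n(KOH) = 2.29 × 10^-3 mol (1:1 stoichiometry)
V(KOH) = 2.29 × 10^-3 mol / 0.448 mol/L = 0.00510 L = 5.10 mL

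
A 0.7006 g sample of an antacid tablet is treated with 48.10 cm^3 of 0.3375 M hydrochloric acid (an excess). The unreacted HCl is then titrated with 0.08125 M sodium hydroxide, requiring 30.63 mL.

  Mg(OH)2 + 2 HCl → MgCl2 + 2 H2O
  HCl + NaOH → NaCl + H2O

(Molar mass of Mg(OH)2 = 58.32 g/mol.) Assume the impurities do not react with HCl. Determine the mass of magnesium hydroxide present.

0.4008 g

n(HCl) added = 0.04810 × 0.3375 = 0.01623 mol
n(NaOH) used in back-titration = 0.03063 × 0.08125 = 2.489 × 10^-3 mol
n(HCl) left over = 2.489 × 10^-3 mol (1:1 ratio)
n(HCl) consumed by analyte = 0.01623 − 2.489 × 10^-3 = 0.01375 mol
From the 1:2 ratio, n(Mg(OH)2) = 1/2 × 0.01375 = 6.873 × 10^-3 mol
mass of Mg(OH)2 = 6.873 × 10^-3 × 58.32 = 0.4008 g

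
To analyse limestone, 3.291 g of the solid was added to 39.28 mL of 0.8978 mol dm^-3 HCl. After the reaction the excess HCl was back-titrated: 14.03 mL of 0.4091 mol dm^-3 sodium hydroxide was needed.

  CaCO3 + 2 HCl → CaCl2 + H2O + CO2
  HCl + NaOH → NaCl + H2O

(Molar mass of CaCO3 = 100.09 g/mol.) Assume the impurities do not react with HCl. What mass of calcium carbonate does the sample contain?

1.478 g

n(HCl) added = 0.03928 × 0.8978 = 0.03527 mol
n(NaOH) used in back-titration = 0.01403 × 0.4091 = 5.740 × 10^-3 mol
n(HCl) left over = 5.740 × 10^-3 mol (1:1 ratio)
n(HCl) consumed by analyte = 0.03527 − 5.740 × 10^-3 = 0.02953 mol
From the 1:2 ratio, n(CaCO3) = 1/2 × 0.02953 = 0.01476 mol
mass of CaCO3 = 0.01476 × 100.09 = 1.478 g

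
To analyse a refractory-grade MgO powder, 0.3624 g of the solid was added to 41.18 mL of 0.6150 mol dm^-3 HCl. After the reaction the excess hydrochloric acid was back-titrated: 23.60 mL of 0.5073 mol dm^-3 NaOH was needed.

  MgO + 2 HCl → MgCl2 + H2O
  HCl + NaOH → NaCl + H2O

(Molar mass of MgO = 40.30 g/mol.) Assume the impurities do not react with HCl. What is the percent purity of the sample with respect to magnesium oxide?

74.25 %

n(HCl) added = 0.04118 × 0.6150 = 0.02533 mol
n(NaOH) used in back-titration = 0.02360 × 0.5073 = 0.01197 mol
n(HCl) left over = 0.01197 mol (1:1 ratio)
n(HCl) consumed by analyte = 0.02533 − 0.01197 = 0.01335 mol
From the 1:2 ratio, n(MgO) = 1/2 × 0.01335 = 6.677 × 10^-3 mol
mass of MgO = 6.677 × 10^-3 × 40.30 = 0.2691 g
% MgO = 0.2691 / 0.3624 × 100 = 74.25 %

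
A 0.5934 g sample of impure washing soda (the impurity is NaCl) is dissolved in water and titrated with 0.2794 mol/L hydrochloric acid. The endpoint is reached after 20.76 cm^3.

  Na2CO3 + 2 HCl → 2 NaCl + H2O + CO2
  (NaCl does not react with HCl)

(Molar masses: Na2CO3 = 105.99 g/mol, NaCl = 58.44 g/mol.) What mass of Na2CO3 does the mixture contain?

0.3074 g

n(HCl) = 0.02076 × 0.2794 = 5.800 × 10^-3 mol
Let x = n(Na2CO3), y = n(NaCl).
Titrant: 2x = 5.800 × 10^-3;  mass: 105.99x + 58.44y = 0.5934
Solving, x = 2.900 × 10^-3 mol, y = 4.894 × 10^-3 mol
mass of Na2CO3 = 2.900 × 10^-3 × 105.99 = 0.3074 g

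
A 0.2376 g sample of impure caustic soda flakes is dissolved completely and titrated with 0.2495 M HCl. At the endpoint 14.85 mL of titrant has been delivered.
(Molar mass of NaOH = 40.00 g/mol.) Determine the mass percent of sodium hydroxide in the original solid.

62.38 %

NaOH + HCl → NaCl + H2O
n(HCl) = 0.01485 L × 0.2495 mol/L = 3.705 × 10^-3 mol
n(NaOH) = 3.705 × 10^-3 mol (1:1 ratio)
mass of NaOH = 3.705 × 10^-3 × 40.00 g/mol = 0.1482 g
% NaOH = 0.1482 / 0.2376 × 100 = 62.38 %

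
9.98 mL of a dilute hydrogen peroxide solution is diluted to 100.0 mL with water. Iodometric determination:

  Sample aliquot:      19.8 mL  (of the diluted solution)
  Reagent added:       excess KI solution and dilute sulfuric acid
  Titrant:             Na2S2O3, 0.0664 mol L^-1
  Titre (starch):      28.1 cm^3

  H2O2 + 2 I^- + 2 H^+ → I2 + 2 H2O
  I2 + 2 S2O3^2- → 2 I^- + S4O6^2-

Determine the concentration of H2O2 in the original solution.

0.472 mol/L

n(S2O3^2-) = 0.0281 × 0.0664 = 1.87 × 10^-3 mol
n(I2) = n(S2O3^2-)/2 = 9.33 × 10^-4 mol
n(H2O2) in the aliquot = 9.33 × 10^-4 mol (1:1 ratio)
[H2O2]_dilute = 9.33 × 10^-4 / 0.0198 = 0.0471 mol/L
[H2O2]_original = 0.0471 × 100.0/9.98 = 0.472 mol/L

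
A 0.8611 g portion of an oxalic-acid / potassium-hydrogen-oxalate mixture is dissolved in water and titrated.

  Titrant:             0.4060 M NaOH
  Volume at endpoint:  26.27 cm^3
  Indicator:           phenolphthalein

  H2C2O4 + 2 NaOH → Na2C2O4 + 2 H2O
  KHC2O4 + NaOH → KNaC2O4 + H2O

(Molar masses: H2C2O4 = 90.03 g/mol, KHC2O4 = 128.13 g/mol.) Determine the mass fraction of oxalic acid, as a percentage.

n(NaOH) = 0.02627 × 0.4060 = 0.01067 mol
Let x = n(H2C2O4), y = n(KHC2O4).
Titrant: 2x + 1y = 0.01067;  mass: 90.03x + 128.13y = 0.8611
Solving, x = 3.041 × 10^-3 mol, y = 4.584 × 10^-3 mol
mass of H2C2O4 = 3.041 × 10^-3 × 90.03 = 0.2738 g
% H2C2O4 = 0.2738 / 0.8611 × 100 = 31.79 %

31.79 %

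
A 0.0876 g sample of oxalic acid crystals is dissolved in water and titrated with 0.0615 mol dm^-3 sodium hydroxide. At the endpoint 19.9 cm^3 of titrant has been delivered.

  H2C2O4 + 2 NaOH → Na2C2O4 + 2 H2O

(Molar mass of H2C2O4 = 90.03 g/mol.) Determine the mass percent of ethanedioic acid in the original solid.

62.9 %

n(NaOH) = 0.0199 L × 0.0615 mol/L = 1.22 × 10^-3 mol
From the 1:2 ratio, n(H2C2O4) = 1/2 × 1.22 × 10^-3 = 6.12 × 10^-4 mol
mass of H2C2O4 = 6.12 × 10^-4 × 90.03 g/mol = 0.0551 g
% H2C2O4 = 0.0551 / 0.0876 × 100 = 62.9 %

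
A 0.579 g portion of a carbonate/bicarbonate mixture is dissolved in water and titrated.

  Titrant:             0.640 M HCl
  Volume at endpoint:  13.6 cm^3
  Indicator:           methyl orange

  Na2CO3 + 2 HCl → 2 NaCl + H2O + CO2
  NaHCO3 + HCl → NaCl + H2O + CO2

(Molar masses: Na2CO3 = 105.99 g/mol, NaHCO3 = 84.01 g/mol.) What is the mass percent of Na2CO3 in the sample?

n(HCl) = 0.0136 × 0.640 = 8.70 × 10^-3 mol
Let x = n(Na2CO3), y = n(NaHCO3).
Titrant: 2x + 1y = 8.70 × 10^-3;  mass: 105.99x + 84.01y = 0.579
Solving, x = 2.45 × 10^-3 mol, y = 3.80 × 10^-3 mol
mass of Na2CO3 = 2.45 × 10^-3 × 105.99 = 0.260 g
% Na2CO3 = 0.260 / 0.579 × 100 = 44.9 %

44.9 %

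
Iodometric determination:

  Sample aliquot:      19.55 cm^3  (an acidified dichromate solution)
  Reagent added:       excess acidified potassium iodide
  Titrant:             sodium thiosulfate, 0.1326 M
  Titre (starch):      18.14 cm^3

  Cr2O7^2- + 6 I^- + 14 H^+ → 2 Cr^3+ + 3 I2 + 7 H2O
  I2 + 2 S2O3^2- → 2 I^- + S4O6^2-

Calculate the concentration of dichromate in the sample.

n(S2O3^2-) = 0.01814 × 0.1326 = 2.405 × 10^-3 mol
n(I2) = n(S2O3^2-)/2 = 1.203 × 10^-3 mol
From the 1:3 ratio, n(Cr2O7^2-) in the aliquot = 1/3 × 1.203 × 10^-3 = 4.009 × 10^-4 mol
[Cr2O7^2-] = 4.009 × 10^-4 / 0.01955 = 0.02051 mol/L

0.02051 M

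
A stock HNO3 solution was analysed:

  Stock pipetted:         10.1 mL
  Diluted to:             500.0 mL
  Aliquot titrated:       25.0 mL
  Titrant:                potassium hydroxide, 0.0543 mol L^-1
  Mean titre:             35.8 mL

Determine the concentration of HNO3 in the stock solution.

3.85 mol/L

HNO3 + KOH → KNO3 + H2O
n(KOH) = 0.0358 × 0.0543 = 1.94 × 10^-3 mol
n(HNO3) in the aliquot = 1.94 × 10^-3 mol (1:1 ratio)
[HNO3]_dilute = 1.94 × 10^-3 / 0.0250 = 0.0778 mol/L
Dilution factor = 500.0 / 10.1 = 49.50
[HNO3]_stock = 0.0778 × 49.50 = 3.85 mol/L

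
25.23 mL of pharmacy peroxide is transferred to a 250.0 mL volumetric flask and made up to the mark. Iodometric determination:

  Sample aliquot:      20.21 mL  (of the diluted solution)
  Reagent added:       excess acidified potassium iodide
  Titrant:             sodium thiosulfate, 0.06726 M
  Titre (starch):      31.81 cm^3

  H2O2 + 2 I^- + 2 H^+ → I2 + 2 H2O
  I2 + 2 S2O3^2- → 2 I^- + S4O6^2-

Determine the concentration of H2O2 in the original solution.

n(S2O3^2-) = 0.03181 × 0.06726 = 2.140 × 10^-3 mol
n(I2) = n(S2O3^2-)/2 = 1.070 × 10^-3 mol
n(H2O2) in the aliquot = 1.070 × 10^-3 mol (1:1 ratio)
[H2O2]_dilute = 1.070 × 10^-3 / 0.02021 = 0.05293 mol/L
[H2O2]_original = 0.05293 × 250.0/25.23 = 0.5245 mol/L

0.5245 M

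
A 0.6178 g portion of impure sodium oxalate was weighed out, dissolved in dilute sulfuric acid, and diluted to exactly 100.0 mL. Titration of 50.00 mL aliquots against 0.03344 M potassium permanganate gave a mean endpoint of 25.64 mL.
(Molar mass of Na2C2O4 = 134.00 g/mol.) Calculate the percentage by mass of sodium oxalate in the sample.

2 MnO4^- + 5 C2O4^2- + 16 H^+ → 2 Mn^2+ + 10 CO2 + 8 H2O
n(KMnO4) per titration = 0.02564 × 0.03344 = 8.574 × 10^-4 mol
From the 5:2 ratio, n(Na2C2O4) in each aliquot = 5/2 × 8.574 × 10^-4 = 2.144 × 10^-3 mol
n(Na2C2O4) in the whole flask = 2.144 × 10^-3 × 100.0/50.00 = 4.287 × 10^-3 mol
mass of Na2C2O4 = 4.287 × 10^-3 × 134.00 = 0.5745 g
% Na2C2O4 = 0.5745 / 0.6178 × 100 = 92.98 %

92.98 %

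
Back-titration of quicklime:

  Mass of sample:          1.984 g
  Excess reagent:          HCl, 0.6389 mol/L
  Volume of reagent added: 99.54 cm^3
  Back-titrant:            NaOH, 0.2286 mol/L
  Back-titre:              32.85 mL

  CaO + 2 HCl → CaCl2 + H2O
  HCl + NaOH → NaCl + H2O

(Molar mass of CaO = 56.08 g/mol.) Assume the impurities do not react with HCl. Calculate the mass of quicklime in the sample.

n(HCl) added = 0.09954 × 0.6389 = 0.06360 mol
n(NaOH) used in back-titration = 0.03285 × 0.2286 = 7.510 × 10^-3 mol
n(HCl) left over = 7.510 × 10^-3 mol (1:1 ratio)
n(HCl) consumed by analyte = 0.06360 − 7.510 × 10^-3 = 0.05609 mol
From the 1:2 ratio, n(CaO) = 1/2 × 0.05609 = 0.02804 mol
mass of CaO = 0.02804 × 56.08 = 1.573 g

1.573 g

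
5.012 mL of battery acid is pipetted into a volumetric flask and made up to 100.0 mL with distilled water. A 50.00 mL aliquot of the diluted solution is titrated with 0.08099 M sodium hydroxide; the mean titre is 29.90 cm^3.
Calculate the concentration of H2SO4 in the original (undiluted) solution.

0.4832 M

H2SO4 + 2 NaOH → Na2SO4 + 2 H2O
n(NaOH) = 0.02990 × 0.08099 = 2.422 × 10^-3 mol
From the 1:2 ratio, n(H2SO4) in the aliquot = 1/2 × 2.422 × 10^-3 = 1.211 × 10^-3 mol
[H2SO4]_dilute = 1.211 × 10^-3 / 0.05000 = 0.02422 mol/L
Dilution factor = 100.0 / 5.012 = 19.95
[H2SO4]_stock = 0.02422 × 19.95 = 0.4832 mol/L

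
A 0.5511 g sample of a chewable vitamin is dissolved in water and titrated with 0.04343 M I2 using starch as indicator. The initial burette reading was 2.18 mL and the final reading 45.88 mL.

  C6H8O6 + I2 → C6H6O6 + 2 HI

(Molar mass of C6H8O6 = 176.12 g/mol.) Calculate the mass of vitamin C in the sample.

0.3343 g

n(I2) = 0.04370 L × 0.04343 mol/L = 1.898 × 10^-3 mol
n(C6H8O6) = 1.898 × 10^-3 mol (1:1 ratio)
mass of C6H8O6 = 1.898 × 10^-3 × 176.12 g/mol = 0.3343 g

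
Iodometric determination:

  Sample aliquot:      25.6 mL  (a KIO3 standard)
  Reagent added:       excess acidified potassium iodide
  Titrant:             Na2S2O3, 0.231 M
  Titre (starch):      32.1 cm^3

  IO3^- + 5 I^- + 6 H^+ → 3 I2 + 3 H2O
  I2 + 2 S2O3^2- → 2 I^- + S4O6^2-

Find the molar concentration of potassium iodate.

0.0483 M

n(S2O3^2-) = 0.0321 × 0.231 = 7.42 × 10^-3 mol
n(I2) = n(S2O3^2-)/2 = 3.71 × 10^-3 mol
From the 1:3 ratio, n(IO3^-) in the aliquot = 1/3 × 3.71 × 10^-3 = 1.24 × 10^-3 mol
[IO3^-] = 1.24 × 10^-3 / 0.0256 = 0.0483 mol/L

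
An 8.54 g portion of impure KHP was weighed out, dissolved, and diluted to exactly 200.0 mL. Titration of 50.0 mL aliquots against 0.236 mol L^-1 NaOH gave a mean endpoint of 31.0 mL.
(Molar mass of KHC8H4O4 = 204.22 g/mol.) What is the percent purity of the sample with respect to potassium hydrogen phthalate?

70.0 %

KHC8H4O4 + NaOH → KNaC8H4O4 + H2O
n(NaOH) per titration = 0.0310 × 0.236 = 7.32 × 10^-3 mol
n(KHC8H4O4) in each aliquot = 7.32 × 10^-3 mol (1:1 ratio)
n(KHC8H4O4) in the whole flask = 7.32 × 10^-3 × 200.0/50.0 = 0.0293 mol
mass of KHC8H4O4 = 0.0293 × 204.22 = 5.98 g
% KHC8H4O4 = 5.98 / 8.54 × 100 = 70.0 %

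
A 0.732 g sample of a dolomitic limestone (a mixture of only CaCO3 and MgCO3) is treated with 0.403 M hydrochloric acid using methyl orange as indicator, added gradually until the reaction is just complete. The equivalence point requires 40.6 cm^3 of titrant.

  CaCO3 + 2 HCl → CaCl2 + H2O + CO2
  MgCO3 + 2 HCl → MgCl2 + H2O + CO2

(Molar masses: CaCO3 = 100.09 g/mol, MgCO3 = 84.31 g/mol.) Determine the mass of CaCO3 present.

n(HCl) = 0.0406 × 0.403 = 0.0164 mol
Let x = n(CaCO3), y = n(MgCO3).
Titrant: 2x + 2y = 0.0164;  mass: 100.09x + 84.31y = 0.732
Solving, x = 2.68 × 10^-3 mol, y = 5.50 × 10^-3 mol
mass of CaCO3 = 2.68 × 10^-3 × 100.09 = 0.268 g

0.268 g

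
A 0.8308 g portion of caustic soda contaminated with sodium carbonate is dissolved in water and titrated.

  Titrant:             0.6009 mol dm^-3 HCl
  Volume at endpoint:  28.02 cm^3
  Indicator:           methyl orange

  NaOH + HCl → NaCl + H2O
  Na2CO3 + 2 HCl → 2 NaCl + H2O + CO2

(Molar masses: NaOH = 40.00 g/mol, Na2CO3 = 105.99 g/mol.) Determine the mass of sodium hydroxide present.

n(HCl) = 0.02802 × 0.6009 = 0.01684 mol
Let x = n(NaOH), y = n(Na2CO3).
Titrant: 1x + 2y = 0.01684;  mass: 40.00x + 105.99y = 0.8308
Solving, x = 4.732 × 10^-3 mol, y = 6.053 × 10^-3 mol
mass of NaOH = 4.732 × 10^-3 × 40.00 = 0.1893 g

0.1893 g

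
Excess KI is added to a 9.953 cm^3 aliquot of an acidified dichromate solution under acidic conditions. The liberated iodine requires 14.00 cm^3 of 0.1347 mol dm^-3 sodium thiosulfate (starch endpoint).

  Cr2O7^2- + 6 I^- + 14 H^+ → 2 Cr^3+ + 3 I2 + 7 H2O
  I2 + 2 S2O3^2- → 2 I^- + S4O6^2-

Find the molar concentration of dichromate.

n(S2O3^2-) = 0.01400 × 0.1347 = 1.886 × 10^-3 mol
n(I2) = n(S2O3^2-)/2 = 9.429 × 10^-4 mol
From the 1:3 ratio, n(Cr2O7^2-) in the aliquot = 1/3 × 9.429 × 10^-4 = 3.143 × 10^-4 mol
[Cr2O7^2-] = 3.143 × 10^-4 / 0.009953 = 0.03158 mol/L

0.03158 mol/L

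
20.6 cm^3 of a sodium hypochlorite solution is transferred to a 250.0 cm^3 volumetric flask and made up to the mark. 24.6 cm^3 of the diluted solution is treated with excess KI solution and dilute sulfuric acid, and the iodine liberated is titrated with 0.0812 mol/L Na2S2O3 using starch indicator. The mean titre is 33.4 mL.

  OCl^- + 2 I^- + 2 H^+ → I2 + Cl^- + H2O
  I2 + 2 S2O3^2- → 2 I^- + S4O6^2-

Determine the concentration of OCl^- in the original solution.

0.669 mol/L

n(S2O3^2-) = 0.0334 × 0.0812 = 2.71 × 10^-3 mol
n(I2) = n(S2O3^2-)/2 = 1.36 × 10^-3 mol
n(OCl^-) in the aliquot = 1.36 × 10^-3 mol (1:1 ratio)
[OCl^-]_dilute = 1.36 × 10^-3 / 0.0246 = 0.0551 mol/L
[OCl^-]_original = 0.0551 × 250.0/20.6 = 0.669 mol/L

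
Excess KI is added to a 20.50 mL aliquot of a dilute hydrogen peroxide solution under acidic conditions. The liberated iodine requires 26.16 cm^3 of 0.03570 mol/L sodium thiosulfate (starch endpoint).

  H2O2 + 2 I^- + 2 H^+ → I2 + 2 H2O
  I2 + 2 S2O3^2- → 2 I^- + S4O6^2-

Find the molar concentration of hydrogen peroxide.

n(S2O3^2-) = 0.02616 × 0.03570 = 9.339 × 10^-4 mol
n(I2) = n(S2O3^2-)/2 = 4.670 × 10^-4 mol
n(H2O2) in the aliquot = 4.670 × 10^-4 mol (1:1 ratio)
[H2O2] = 4.670 × 10^-4 / 0.02050 = 0.02278 mol/L

0.02278 mol/L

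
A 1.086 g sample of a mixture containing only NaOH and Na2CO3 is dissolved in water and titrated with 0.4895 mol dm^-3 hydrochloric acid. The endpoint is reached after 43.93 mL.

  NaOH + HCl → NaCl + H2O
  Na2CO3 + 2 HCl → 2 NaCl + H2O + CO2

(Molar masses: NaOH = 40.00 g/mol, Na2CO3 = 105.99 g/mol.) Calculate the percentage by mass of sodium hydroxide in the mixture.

n(HCl) = 0.04393 × 0.4895 = 0.02150 mol
Let x = n(NaOH), y = n(Na2CO3).
Titrant: 1x + 2y = 0.02150;  mass: 40.00x + 105.99y = 1.086
Solving, x = 4.124 × 10^-3 mol, y = 8.690 × 10^-3 mol
mass of NaOH = 4.124 × 10^-3 × 40.00 = 0.1650 g
% NaOH = 0.1650 / 1.086 × 100 = 15.19 %

15.19 %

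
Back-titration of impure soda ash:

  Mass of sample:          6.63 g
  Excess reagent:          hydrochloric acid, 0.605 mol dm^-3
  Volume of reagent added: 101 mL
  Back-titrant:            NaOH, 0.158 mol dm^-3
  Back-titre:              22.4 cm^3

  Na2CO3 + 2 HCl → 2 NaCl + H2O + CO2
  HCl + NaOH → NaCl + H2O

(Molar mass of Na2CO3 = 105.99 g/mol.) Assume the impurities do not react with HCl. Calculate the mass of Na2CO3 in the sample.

3.05 g

n(HCl) added = 0.101 × 0.605 = 0.0611 mol
n(NaOH) used in back-titration = 0.0224 × 0.158 = 3.54 × 10^-3 mol
n(HCl) left over = 3.54 × 10^-3 mol (1:1 ratio)
n(HCl) consumed by analyte = 0.0611 − 3.54 × 10^-3 = 0.0576 mol
From the 1:2 ratio, n(Na2CO3) = 1/2 × 0.0576 = 0.0288 mol
mass of Na2CO3 = 0.0288 × 105.99 = 3.05 g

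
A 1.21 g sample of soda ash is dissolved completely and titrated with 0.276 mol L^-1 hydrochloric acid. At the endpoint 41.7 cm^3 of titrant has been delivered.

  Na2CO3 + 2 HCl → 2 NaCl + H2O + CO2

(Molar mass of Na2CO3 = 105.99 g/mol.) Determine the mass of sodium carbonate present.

n(HCl) = 0.0417 L × 0.276 mol/L = 0.0115 mol
From the 1:2 ratio, n(Na2CO3) = 1/2 × 0.0115 = 5.75 × 10^-3 mol
mass of Na2CO3 = 5.75 × 10^-3 × 105.99 g/mol = 0.610 g

0.610 g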